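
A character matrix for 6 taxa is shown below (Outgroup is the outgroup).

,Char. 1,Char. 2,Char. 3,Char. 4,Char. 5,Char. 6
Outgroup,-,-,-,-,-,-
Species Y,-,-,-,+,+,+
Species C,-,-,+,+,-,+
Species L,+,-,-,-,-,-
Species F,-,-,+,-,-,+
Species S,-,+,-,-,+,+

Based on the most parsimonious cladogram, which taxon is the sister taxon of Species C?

Species F

The outgroup has state '-' for every character, so '+' is the derived state throughout.
Char. 1: derived state '+' in Species L only — an autapomorphy, so it tells us nothing about relationships among taxa.
Char. 2: derived state '+' in Species S only — an autapomorphy, so it tells us nothing about relationships among taxa.
Only Species C and Species F show the derived state '+' for Char. 3, supporting them as a clade.
Char. 4 (state '+') occurs in Species C and Species Y but conflicts with the nesting implied by the other characters — most parsimoniously interpreted as homoplasy.
Char. 5: derived state '+' in Species S and Species Y only — synapomorphy for {Species S, Species Y}.
Only Species C, Species F, Species S, and Species Y show the derived state '+' for Char. 6, supporting them as a clade.
Most parsimonious ingroup topology: (((Species Y,Species S),(Species C,Species F)),Species L).
Species C and Species F form a cherry on this tree, so they are sister taxa.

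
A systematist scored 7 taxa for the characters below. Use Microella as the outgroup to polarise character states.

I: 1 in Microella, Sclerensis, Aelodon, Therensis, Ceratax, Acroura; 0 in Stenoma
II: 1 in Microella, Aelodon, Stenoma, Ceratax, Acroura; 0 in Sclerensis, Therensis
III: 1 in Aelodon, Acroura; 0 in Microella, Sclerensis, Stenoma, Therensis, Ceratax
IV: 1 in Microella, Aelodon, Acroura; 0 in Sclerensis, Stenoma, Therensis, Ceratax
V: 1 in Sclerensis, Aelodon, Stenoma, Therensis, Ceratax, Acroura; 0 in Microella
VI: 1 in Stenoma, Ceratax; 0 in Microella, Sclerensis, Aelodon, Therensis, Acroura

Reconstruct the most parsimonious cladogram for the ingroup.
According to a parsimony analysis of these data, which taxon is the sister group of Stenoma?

Ceratax

Character polarity is set by the outgroup: the derived state is whichever differs from the outgroup's state, so for I, II, IV the derived state is '0', and for the remaining characters it is '1'.
I: derived state '0' in Stenoma only — an autapomorphy, so it tells us nothing about relationships among taxa.
Only Sclerensis and Therensis show the derived state '0' for II, supporting them as a clade.
Only Acroura and Aelodon show the derived state '1' for III, supporting them as a clade.
Only Ceratax, Sclerensis, Stenoma, and Therensis show the derived state '0' for IV, supporting them as a clade.
V (derived state '1') is shared by all ingroup taxa — unites the whole ingroup.
VI: derived state '1' in Ceratax and Stenoma only — synapomorphy for {Ceratax, Stenoma}.
Most parsimonious ingroup topology: (((Sclerensis,Therensis),(Stenoma,Ceratax)),(Aelodon,Acroura)).
Stenoma and Ceratax form a cherry on this tree, so they are sister taxa.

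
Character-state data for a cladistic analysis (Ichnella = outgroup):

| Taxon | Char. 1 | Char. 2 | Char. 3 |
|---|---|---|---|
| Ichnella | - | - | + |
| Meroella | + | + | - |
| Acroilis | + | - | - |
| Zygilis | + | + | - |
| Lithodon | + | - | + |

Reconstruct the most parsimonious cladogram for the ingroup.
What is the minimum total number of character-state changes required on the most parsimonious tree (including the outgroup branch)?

3

Character polarity is set by the outgroup: the derived state is whichever differs from the outgroup's state, so for Char. 3 the derived state is '-', and for the remaining characters it is '+'.
All ingroup taxa share the derived state '+' for Char. 1; it defines the ingroup but does not resolve relationships within it.
Char. 2: derived state '+' in Meroella and Zygilis only — synapomorphy for {Meroella, Zygilis}.
Char. 3 (derived state '-') is shared by Acroilis, Meroella, and Zygilis — a synapomorphy uniting that clade.
Most parsimonious ingroup topology: (((Meroella,Zygilis),Acroilis),Lithodon).
Changes per character on this tree: Char. 1: 1; Char. 2: 1; Char. 3: 1.
Total = 3.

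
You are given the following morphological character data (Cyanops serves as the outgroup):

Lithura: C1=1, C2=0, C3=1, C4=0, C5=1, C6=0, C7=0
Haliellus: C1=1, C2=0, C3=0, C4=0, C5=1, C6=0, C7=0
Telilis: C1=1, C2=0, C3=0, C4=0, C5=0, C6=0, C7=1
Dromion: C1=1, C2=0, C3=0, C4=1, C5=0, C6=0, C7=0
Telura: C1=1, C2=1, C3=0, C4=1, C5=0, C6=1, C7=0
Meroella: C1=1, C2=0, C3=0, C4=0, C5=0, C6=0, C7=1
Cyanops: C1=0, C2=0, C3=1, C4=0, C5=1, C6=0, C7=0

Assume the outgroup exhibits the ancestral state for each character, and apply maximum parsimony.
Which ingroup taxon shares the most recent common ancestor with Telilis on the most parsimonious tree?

Character polarity is set by the outgroup: the derived state is whichever differs from the outgroup's state, so for C3, C5 the derived state is '0', and for the remaining characters it is '1'.
All ingroup taxa share the derived state '1' for C1; it defines the ingroup but does not resolve relationships within it.
C2: derived state '1' in Telura only — an autapomorphy, so it tells us nothing about relationships among taxa.
Only Dromion, Haliellus, Meroella, Telilis, and Telura show the derived state '0' for C3, supporting them as a clade.
C4: derived state '1' in Dromion and Telura only — synapomorphy for {Dromion, Telura}.
C5 (derived state '0') is shared by Dromion, Meroella, Telilis, and Telura — a synapomorphy uniting that clade.
C6 (derived state '1') is unique to Telura (autapomorphy; uninformative for grouping).
C7 (derived state '1') is shared by Meroella and Telilis — a synapomorphy uniting that clade.
Most parsimonious ingroup topology: ((((Dromion,Telura),(Meroella,Telilis)),Haliellus),Lithura).
Telilis and Meroella form a cherry on this tree, so they are sister taxa.

Meroella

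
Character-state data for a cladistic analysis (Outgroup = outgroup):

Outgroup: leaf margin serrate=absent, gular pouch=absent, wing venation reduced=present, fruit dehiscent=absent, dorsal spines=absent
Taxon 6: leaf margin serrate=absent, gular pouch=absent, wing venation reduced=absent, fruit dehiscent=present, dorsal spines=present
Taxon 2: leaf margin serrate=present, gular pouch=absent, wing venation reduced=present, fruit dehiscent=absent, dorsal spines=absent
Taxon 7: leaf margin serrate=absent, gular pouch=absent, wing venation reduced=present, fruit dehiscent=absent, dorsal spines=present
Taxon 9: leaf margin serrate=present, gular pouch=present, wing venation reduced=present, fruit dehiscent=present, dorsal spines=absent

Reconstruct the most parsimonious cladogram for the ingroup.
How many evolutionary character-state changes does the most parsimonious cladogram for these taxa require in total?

6

Character polarity is set by the outgroup: the derived state is whichever differs from the outgroup's state, so for wing venation reduced the derived state is 'absent', and for the remaining characters it is 'present'.
leaf margin serrate (derived state 'present') is shared by Taxon 2 and Taxon 9 — a synapomorphy uniting that clade.
gular pouch (derived state 'present') is unique to Taxon 9 (autapomorphy; uninformative for grouping).
wing venation reduced (derived state 'absent') is unique to Taxon 6 (autapomorphy; uninformative for grouping).
fruit dehiscent groups Taxon 6 and Taxon 9, which is incompatible with the clades supported by the remaining characters; treating it as convergent (homoplasy) costs fewer steps than any alternative tree.
Only Taxon 6 and Taxon 7 show the derived state 'present' for dorsal spines, supporting them as a clade.
Most parsimonious ingroup topology: ((Taxon 6,Taxon 7),(Taxon 2,Taxon 9)).
Changes per character on this tree: leaf margin serrate: 1; gular pouch: 1; wing venation reduced: 1; fruit dehiscent: 2; dorsal spines: 1.
Total = 6.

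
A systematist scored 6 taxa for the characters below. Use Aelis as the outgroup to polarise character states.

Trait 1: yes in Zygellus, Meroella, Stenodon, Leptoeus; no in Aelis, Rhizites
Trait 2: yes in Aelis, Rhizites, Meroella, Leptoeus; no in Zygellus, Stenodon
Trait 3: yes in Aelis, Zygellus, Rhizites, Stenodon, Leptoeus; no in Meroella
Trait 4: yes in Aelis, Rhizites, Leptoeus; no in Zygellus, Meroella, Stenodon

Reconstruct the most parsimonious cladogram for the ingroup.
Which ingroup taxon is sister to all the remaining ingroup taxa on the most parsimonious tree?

Rhizites

Character polarity is set by the outgroup: the derived state is whichever differs from the outgroup's state, so for Trait 2, Trait 3, Trait 4 the derived state is 'no', and for the remaining characters it is 'yes'.
Trait 1 (derived state 'yes') is shared by Leptoeus, Meroella, Stenodon, and Zygellus — a synapomorphy uniting that clade.
Trait 2 (derived state 'no') is shared by Stenodon and Zygellus — a synapomorphy uniting that clade.
Trait 3: derived state 'no' in Meroella only — an autapomorphy, so it tells us nothing about relationships among taxa.
Only Meroella, Stenodon, and Zygellus show the derived state 'no' for Trait 4, supporting them as a clade.
Most parsimonious ingroup topology: ((((Zygellus,Stenodon),Meroella),Leptoeus),Rhizites).
Rhizites is sister to the clade containing all other ingroup taxa, so it is the earliest-diverging (most basal) ingroup lineage.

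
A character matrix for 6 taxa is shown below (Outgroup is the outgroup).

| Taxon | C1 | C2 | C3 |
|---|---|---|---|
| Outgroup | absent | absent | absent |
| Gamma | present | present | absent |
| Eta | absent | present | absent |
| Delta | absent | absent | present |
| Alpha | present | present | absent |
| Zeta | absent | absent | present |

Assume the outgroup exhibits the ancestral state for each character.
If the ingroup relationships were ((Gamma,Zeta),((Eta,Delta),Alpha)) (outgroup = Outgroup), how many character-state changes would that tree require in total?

7

Map each character onto ((Gamma,Zeta),((Eta,Delta),Alpha)) (rooted by Outgroup) and count the minimum state changes it requires (Fitch parsimony):
C1: 2; C2: 3; C3: 2.
Total tree length = 7.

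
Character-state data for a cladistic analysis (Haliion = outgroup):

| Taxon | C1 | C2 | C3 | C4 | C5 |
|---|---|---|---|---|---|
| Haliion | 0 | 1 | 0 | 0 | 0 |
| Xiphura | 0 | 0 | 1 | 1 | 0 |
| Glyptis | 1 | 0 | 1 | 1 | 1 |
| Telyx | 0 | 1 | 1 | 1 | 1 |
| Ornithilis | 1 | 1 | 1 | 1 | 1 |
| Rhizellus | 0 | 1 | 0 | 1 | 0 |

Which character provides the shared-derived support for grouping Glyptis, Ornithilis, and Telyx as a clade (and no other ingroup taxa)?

C5

Character polarity is set by the outgroup: the derived state is whichever differs from the outgroup's state, so for C2 the derived state is '0', and for the remaining characters it is '1'.
C1: derived state '1' in Glyptis and Ornithilis only — synapomorphy for {Glyptis, Ornithilis}.
C2 groups Glyptis and Xiphura, which is incompatible with the clades supported by the remaining characters; treating it as convergent (homoplasy) costs fewer steps than any alternative tree.
C3: derived state '1' in Glyptis, Ornithilis, Telyx, and Xiphura only — synapomorphy for {Glyptis, Ornithilis, Telyx, Xiphura}.
All ingroup taxa share the derived state '1' for C4; it defines the ingroup but does not resolve relationships within it.
C5 (derived state '1') is shared by Glyptis, Ornithilis, and Telyx — a synapomorphy uniting that clade.
Most parsimonious ingroup topology: ((Xiphura,((Glyptis,Ornithilis),Telyx)),Rhizellus).
The clade {Glyptis, Ornithilis, Telyx} is supported by C5: its derived state '1' occurs in exactly those taxa and in no other taxon (including the outgroup).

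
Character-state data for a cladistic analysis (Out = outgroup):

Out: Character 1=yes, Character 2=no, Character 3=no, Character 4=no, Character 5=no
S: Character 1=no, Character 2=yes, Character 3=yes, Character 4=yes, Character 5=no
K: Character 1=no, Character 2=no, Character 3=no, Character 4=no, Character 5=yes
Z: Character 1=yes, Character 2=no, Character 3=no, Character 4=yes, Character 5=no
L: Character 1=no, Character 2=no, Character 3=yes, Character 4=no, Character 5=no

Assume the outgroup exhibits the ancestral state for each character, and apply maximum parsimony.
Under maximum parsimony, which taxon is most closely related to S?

L

Character polarity is set by the outgroup: the derived state is whichever differs from the outgroup's state, so for Character 1 the derived state is 'no', and for the remaining characters it is 'yes'.
Character 1: derived state 'no' in K, L, and S only — synapomorphy for {K, L, S}.
Character 2: derived state 'yes' in S only — an autapomorphy, so it tells us nothing about relationships among taxa.
Only L and S show the derived state 'yes' for Character 3, supporting them as a clade.
Character 4 (state 'yes') occurs in S and Z but conflicts with the nesting implied by the other characters — most parsimoniously interpreted as homoplasy.
Character 5 (derived state 'yes') is unique to K (autapomorphy; uninformative for grouping).
Most parsimonious ingroup topology: (((S,L),K),Z).
S and L form a cherry on this tree, so they are sister taxa.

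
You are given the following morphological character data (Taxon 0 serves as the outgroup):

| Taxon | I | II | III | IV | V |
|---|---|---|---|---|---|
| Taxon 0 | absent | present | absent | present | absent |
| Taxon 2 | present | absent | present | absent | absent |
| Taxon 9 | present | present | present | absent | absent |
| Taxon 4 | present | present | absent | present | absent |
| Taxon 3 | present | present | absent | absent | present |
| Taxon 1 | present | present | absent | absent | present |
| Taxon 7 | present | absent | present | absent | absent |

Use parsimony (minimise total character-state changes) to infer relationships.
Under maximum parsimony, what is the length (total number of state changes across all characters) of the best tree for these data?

Character polarity is set by the outgroup: the derived state is whichever differs from the outgroup's state, so for II, IV the derived state is 'absent', and for the remaining characters it is 'present'.
I (derived state 'present') is shared by all ingroup taxa — unites the whole ingroup.
II (derived state 'absent') is shared by Taxon 2 and Taxon 7 — a synapomorphy uniting that clade.
Only Taxon 2, Taxon 7, and Taxon 9 show the derived state 'present' for III, supporting them as a clade.
IV (derived state 'absent') is shared by Taxon 1, Taxon 2, Taxon 3, Taxon 7, and Taxon 9 — a synapomorphy uniting that clade.
V (derived state 'present') is shared by Taxon 1 and Taxon 3 — a synapomorphy uniting that clade.
Most parsimonious ingroup topology: ((((Taxon 2,Taxon 7),Taxon 9),(Taxon 3,Taxon 1)),Taxon 4).
Changes per character on this tree: I: 1; II: 1; III: 1; IV: 1; V: 1.
Total = 5.

5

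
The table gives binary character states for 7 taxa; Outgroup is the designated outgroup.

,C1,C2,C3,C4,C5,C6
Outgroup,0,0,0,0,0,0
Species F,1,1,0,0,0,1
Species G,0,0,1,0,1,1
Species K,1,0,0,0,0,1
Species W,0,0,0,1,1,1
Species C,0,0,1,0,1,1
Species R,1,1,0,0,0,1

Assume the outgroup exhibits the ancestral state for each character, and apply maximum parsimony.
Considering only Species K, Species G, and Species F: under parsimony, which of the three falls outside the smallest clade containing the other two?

Species G

The outgroup has state '0' for every character, so '1' is the derived state throughout.
C1: derived state '1' in Species F, Species K, and Species R only — synapomorphy for {Species F, Species K, Species R}.
Only Species F and Species R show the derived state '1' for C2, supporting them as a clade.
C3 (derived state '1') is shared by Species C and Species G — a synapomorphy uniting that clade.
C4 (derived state '1') is unique to Species W (autapomorphy; uninformative for grouping).
Only Species C, Species G, and Species W show the derived state '1' for C5, supporting them as a clade.
All ingroup taxa share the derived state '1' for C6; it defines the ingroup but does not resolve relationships within it.
Most parsimonious ingroup topology: (((Species F,Species R),Species K),((Species G,Species C),Species W)).
Species K and Species F share a more recent common ancestor with each other than either does with Species G, so Species G is the least closely related of the three.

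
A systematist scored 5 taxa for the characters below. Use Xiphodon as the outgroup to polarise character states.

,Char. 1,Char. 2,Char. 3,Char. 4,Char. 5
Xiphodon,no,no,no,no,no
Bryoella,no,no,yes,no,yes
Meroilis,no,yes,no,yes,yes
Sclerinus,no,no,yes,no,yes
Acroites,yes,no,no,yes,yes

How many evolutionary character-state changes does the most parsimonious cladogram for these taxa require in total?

5

The outgroup has state 'no' for every character, so 'yes' is the derived state throughout.
Char. 1 (derived state 'yes') is unique to Acroites (autapomorphy; uninformative for grouping).
Char. 2 (derived state 'yes') is unique to Meroilis (autapomorphy; uninformative for grouping).
Char. 3: derived state 'yes' in Bryoella and Sclerinus only — synapomorphy for {Bryoella, Sclerinus}.
Char. 4 (derived state 'yes') is shared by Acroites and Meroilis — a synapomorphy uniting that clade.
All ingroup taxa share the derived state 'yes' for Char. 5; it defines the ingroup but does not resolve relationships within it.
Most parsimonious ingroup topology: ((Bryoella,Sclerinus),(Meroilis,Acroites)).
Changes per character on this tree: Char. 1: 1; Char. 2: 1; Char. 3: 1; Char. 4: 1; Char. 5: 1.
Total = 5.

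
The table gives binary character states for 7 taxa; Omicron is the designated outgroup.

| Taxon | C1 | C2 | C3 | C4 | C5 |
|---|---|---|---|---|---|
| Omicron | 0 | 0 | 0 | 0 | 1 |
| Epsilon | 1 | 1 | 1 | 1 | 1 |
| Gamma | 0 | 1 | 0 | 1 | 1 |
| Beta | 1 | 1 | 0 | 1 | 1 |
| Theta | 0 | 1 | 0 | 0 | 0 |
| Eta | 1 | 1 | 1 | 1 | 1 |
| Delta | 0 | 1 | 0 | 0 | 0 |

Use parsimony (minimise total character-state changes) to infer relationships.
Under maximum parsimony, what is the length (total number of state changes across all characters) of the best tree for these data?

5

Character polarity is set by the outgroup: the derived state is whichever differs from the outgroup's state, so for C5 the derived state is '0', and for the remaining characters it is '1'.
Only Beta, Epsilon, and Eta show the derived state '1' for C1, supporting them as a clade.
All ingroup taxa share the derived state '1' for C2; it defines the ingroup but does not resolve relationships within it.
Only Epsilon and Eta show the derived state '1' for C3, supporting them as a clade.
Only Beta, Epsilon, Eta, and Gamma show the derived state '1' for C4, supporting them as a clade.
C5 (derived state '0') is shared by Delta and Theta — a synapomorphy uniting that clade.
Most parsimonious ingroup topology: ((((Epsilon,Eta),Beta),Gamma),(Theta,Delta)).
Changes per character on this tree: C1: 1; C2: 1; C3: 1; C4: 1; C5: 1.
Total = 5.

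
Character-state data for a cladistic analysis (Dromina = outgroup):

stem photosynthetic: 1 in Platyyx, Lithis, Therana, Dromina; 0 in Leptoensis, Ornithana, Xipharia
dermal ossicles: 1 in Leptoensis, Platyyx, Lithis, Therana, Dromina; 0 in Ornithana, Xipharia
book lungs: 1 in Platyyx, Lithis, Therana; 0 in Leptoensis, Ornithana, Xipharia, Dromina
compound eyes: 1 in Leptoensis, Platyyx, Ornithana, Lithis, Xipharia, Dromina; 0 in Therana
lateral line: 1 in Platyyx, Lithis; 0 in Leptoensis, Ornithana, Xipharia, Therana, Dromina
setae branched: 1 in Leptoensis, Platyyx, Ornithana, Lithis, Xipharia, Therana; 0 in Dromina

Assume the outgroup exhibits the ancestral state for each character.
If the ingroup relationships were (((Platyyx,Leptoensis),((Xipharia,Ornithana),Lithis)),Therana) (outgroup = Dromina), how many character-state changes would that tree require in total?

Map each character onto (((Platyyx,Leptoensis),((Xipharia,Ornithana),Lithis)),Therana) (rooted by Dromina) and count the minimum state changes it requires (Fitch parsimony):
stem photosynthetic: 2; dermal ossicles: 1; book lungs: 3; compound eyes: 1; lateral line: 2; setae branched: 1.
Total tree length = 10.

10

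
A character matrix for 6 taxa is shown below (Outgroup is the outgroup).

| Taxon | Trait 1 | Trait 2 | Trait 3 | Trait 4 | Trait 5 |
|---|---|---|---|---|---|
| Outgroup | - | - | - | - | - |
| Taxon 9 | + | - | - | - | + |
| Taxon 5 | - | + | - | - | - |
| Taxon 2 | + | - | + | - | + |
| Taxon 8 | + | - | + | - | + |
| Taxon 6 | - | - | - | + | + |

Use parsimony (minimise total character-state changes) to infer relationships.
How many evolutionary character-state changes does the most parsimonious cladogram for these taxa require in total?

5

The outgroup has state '-' for every character, so '+' is the derived state throughout.
Trait 1: derived state '+' in Taxon 2, Taxon 8, and Taxon 9 only — synapomorphy for {Taxon 2, Taxon 8, Taxon 9}.
Trait 2: derived state '+' in Taxon 5 only — an autapomorphy, so it tells us nothing about relationships among taxa.
Trait 3: derived state '+' in Taxon 2 and Taxon 8 only — synapomorphy for {Taxon 2, Taxon 8}.
Trait 4: derived state '+' in Taxon 6 only — an autapomorphy, so it tells us nothing about relationships among taxa.
Only Taxon 2, Taxon 6, Taxon 8, and Taxon 9 show the derived state '+' for Trait 5, supporting them as a clade.
Most parsimonious ingroup topology: (((Taxon 9,(Taxon 2,Taxon 8)),Taxon 6),Taxon 5).
Changes per character on this tree: Trait 1: 1; Trait 2: 1; Trait 3: 1; Trait 4: 1; Trait 5: 1.
Total = 5.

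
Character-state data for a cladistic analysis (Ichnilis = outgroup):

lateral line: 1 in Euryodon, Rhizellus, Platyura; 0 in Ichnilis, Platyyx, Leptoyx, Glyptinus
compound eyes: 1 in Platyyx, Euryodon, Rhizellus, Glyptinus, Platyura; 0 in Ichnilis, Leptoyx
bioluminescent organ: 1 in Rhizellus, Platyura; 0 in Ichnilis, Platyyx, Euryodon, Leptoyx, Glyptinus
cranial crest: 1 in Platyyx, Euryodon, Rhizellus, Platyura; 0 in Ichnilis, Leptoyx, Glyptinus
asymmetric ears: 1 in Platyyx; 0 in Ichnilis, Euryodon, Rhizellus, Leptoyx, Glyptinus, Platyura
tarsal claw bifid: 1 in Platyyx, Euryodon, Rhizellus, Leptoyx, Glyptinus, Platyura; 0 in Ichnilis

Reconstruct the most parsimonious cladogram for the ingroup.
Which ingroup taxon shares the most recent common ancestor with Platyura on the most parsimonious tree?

Rhizellus

The outgroup has state '0' for every character, so '1' is the derived state throughout.
lateral line: derived state '1' in Euryodon, Platyura, and Rhizellus only — synapomorphy for {Euryodon, Platyura, Rhizellus}.
compound eyes: derived state '1' in Euryodon, Glyptinus, Platyura, Platyyx, and Rhizellus only — synapomorphy for {Euryodon, Glyptinus, Platyura, Platyyx, Rhizellus}.
bioluminescent organ: derived state '1' in Platyura and Rhizellus only — synapomorphy for {Platyura, Rhizellus}.
Only Euryodon, Platyura, Platyyx, and Rhizellus show the derived state '1' for cranial crest, supporting them as a clade.
asymmetric ears: derived state '1' in Platyyx only — an autapomorphy, so it tells us nothing about relationships among taxa.
All ingroup taxa share the derived state '1' for tarsal claw bifid; it defines the ingroup but does not resolve relationships within it.
Most parsimonious ingroup topology: (((Platyyx,(Euryodon,(Rhizellus,Platyura))),Glyptinus),Leptoyx).
Platyura and Rhizellus form a cherry on this tree, so they are sister taxa.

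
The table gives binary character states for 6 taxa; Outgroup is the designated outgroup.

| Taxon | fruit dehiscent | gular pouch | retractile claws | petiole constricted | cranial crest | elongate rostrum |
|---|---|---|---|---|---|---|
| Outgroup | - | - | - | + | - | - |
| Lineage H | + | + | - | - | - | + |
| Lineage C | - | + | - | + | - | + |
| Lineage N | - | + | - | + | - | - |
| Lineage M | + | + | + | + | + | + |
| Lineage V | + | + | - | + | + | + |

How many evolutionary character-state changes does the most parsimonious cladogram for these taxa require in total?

6

Character polarity is set by the outgroup: the derived state is whichever differs from the outgroup's state, so for petiole constricted the derived state is '-', and for the remaining characters it is '+'.
fruit dehiscent (derived state '+') is shared by Lineage H, Lineage M, and Lineage V — a synapomorphy uniting that clade.
All ingroup taxa share the derived state '+' for gular pouch; it defines the ingroup but does not resolve relationships within it.
retractile claws (derived state '+') is unique to Lineage M (autapomorphy; uninformative for grouping).
petiole constricted (derived state '-') is unique to Lineage H (autapomorphy; uninformative for grouping).
cranial crest: derived state '+' in Lineage M and Lineage V only — synapomorphy for {Lineage M, Lineage V}.
Only Lineage C, Lineage H, Lineage M, and Lineage V show the derived state '+' for elongate rostrum, supporting them as a clade.
Most parsimonious ingroup topology: (((Lineage H,(Lineage M,Lineage V)),Lineage C),Lineage N).
Changes per character on this tree: fruit dehiscent: 1; gular pouch: 1; retractile claws: 1; petiole constricted: 1; cranial crest: 1; elongate rostrum: 1.
Total = 6.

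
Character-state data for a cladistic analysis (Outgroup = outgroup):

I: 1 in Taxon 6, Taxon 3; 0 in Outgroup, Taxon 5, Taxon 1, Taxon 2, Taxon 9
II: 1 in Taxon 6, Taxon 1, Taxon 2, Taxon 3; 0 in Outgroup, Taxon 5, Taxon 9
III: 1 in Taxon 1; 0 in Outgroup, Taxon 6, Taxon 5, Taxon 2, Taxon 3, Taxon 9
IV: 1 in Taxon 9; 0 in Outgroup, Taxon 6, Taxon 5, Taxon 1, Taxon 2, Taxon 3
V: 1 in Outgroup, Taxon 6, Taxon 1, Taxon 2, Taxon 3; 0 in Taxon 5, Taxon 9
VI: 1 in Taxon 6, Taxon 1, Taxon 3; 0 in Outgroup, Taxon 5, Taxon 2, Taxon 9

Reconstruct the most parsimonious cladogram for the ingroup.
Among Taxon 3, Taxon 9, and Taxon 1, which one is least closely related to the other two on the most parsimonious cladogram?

Taxon 9

Character polarity is set by the outgroup: the derived state is whichever differs from the outgroup's state, so for V the derived state is '0', and for the remaining characters it is '1'.
I: derived state '1' in Taxon 3 and Taxon 6 only — synapomorphy for {Taxon 3, Taxon 6}.
II: derived state '1' in Taxon 1, Taxon 2, Taxon 3, and Taxon 6 only — synapomorphy for {Taxon 1, Taxon 2, Taxon 3, Taxon 6}.
III (derived state '1') is unique to Taxon 1 (autapomorphy; uninformative for grouping).
IV (derived state '1') is unique to Taxon 9 (autapomorphy; uninformative for grouping).
Only Taxon 5 and Taxon 9 show the derived state '0' for V, supporting them as a clade.
VI: derived state '1' in Taxon 1, Taxon 3, and Taxon 6 only — synapomorphy for {Taxon 1, Taxon 3, Taxon 6}.
Most parsimonious ingroup topology: ((((Taxon 6,Taxon 3),Taxon 1),Taxon 2),(Taxon 5,Taxon 9)).
Taxon 1 and Taxon 3 share a more recent common ancestor with each other than either does with Taxon 9, so Taxon 9 is the least closely related of the three.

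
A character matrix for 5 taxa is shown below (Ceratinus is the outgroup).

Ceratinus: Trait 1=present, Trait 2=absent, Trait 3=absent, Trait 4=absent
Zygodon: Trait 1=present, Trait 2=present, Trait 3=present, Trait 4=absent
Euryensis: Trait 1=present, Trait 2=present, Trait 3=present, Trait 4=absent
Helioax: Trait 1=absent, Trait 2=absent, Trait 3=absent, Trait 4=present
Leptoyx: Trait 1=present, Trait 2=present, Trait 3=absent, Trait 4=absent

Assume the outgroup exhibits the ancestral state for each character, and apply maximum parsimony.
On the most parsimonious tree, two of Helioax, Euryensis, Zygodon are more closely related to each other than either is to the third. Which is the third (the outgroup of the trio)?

Helioax

Character polarity is set by the outgroup: the derived state is whichever differs from the outgroup's state, so for Trait 1 the derived state is 'absent', and for the remaining characters it is 'present'.
Trait 1 (derived state 'absent') is unique to Helioax (autapomorphy; uninformative for grouping).
Trait 2: derived state 'present' in Euryensis, Leptoyx, and Zygodon only — synapomorphy for {Euryensis, Leptoyx, Zygodon}.
Trait 3: derived state 'present' in Euryensis and Zygodon only — synapomorphy for {Euryensis, Zygodon}.
Trait 4: derived state 'present' in Helioax only — an autapomorphy, so it tells us nothing about relationships among taxa.
Most parsimonious ingroup topology: (((Zygodon,Euryensis),Leptoyx),Helioax).
Euryensis and Zygodon share a more recent common ancestor with each other than either does with Helioax, so Helioax is the least closely related of the three.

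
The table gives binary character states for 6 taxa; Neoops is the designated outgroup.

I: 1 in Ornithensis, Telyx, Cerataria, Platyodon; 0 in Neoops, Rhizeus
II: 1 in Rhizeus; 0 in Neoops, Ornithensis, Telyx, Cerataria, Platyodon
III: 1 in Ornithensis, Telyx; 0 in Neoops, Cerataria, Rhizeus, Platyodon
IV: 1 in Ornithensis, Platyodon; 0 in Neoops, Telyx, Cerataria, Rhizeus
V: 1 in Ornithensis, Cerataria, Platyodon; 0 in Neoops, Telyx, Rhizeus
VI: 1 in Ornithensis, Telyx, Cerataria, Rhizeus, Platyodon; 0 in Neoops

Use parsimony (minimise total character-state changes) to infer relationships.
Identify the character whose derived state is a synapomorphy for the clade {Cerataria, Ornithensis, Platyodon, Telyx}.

I

The outgroup has state '0' for every character, so '1' is the derived state throughout.
I: derived state '1' in Cerataria, Ornithensis, Platyodon, and Telyx only — synapomorphy for {Cerataria, Ornithensis, Platyodon, Telyx}.
II (derived state '1') is unique to Rhizeus (autapomorphy; uninformative for grouping).
III (state '1') occurs in Ornithensis and Telyx but conflicts with the nesting implied by the other characters — most parsimoniously interpreted as homoplasy.
Only Ornithensis and Platyodon show the derived state '1' for IV, supporting them as a clade.
Only Cerataria, Ornithensis, and Platyodon show the derived state '1' for V, supporting them as a clade.
VI (derived state '1') is shared by all ingroup taxa — unites the whole ingroup.
Most parsimonious ingroup topology: ((((Ornithensis,Platyodon),Cerataria),Telyx),Rhizeus).
The clade {Cerataria, Ornithensis, Platyodon, Telyx} is supported by I: its derived state '1' occurs in exactly those taxa and in no other taxon (including the outgroup).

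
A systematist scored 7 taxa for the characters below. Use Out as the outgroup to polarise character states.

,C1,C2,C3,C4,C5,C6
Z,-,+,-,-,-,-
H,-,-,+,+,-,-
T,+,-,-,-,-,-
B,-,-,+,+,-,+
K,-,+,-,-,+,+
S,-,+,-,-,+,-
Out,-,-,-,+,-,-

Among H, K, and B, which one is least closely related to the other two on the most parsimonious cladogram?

Character polarity is set by the outgroup: the derived state is whichever differs from the outgroup's state, so for C4 the derived state is '-', and for the remaining characters it is '+'.
C1 (derived state '+') is unique to T (autapomorphy; uninformative for grouping).
C2 (derived state '+') is shared by K, S, and Z — a synapomorphy uniting that clade.
C3: derived state '+' in B and H only — synapomorphy for {B, H}.
C4: derived state '-' in K, S, T, and Z only — synapomorphy for {K, S, T, Z}.
C5: derived state '+' in K and S only — synapomorphy for {K, S}.
C6 groups B and K, which is incompatible with the clades supported by the remaining characters; treating it as convergent (homoplasy) costs fewer steps than any alternative tree.
Most parsimonious ingroup topology: ((H,B),((Z,(S,K)),T)).
B and H share a more recent common ancestor with each other than either does with K, so K is the least closely related of the three.

K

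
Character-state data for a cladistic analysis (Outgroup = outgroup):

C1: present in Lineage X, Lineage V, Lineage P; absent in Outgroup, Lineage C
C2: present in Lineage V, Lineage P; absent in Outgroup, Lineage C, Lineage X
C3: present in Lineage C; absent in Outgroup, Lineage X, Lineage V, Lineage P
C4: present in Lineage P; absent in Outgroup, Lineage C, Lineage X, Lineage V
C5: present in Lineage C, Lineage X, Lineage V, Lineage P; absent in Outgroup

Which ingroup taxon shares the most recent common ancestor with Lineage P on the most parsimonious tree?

Lineage V

The outgroup has state 'absent' for every character, so 'present' is the derived state throughout.
C1: derived state 'present' in Lineage P, Lineage V, and Lineage X only — synapomorphy for {Lineage P, Lineage V, Lineage X}.
C2: derived state 'present' in Lineage P and Lineage V only — synapomorphy for {Lineage P, Lineage V}.
C3 (derived state 'present') is unique to Lineage C (autapomorphy; uninformative for grouping).
C4: derived state 'present' in Lineage P only — an autapomorphy, so it tells us nothing about relationships among taxa.
All ingroup taxa share the derived state 'present' for C5; it defines the ingroup but does not resolve relationships within it.
Most parsimonious ingroup topology: (Lineage C,(Lineage X,(Lineage V,Lineage P))).
Lineage P and Lineage V form a cherry on this tree, so they are sister taxa.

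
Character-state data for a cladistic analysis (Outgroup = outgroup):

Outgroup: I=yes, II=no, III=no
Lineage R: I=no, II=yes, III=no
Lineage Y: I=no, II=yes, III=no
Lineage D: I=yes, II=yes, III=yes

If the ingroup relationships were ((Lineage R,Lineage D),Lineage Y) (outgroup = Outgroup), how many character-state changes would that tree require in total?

Map each character onto ((Lineage R,Lineage D),Lineage Y) (rooted by Outgroup) and count the minimum state changes it requires (Fitch parsimony):
I: 2; II: 1; III: 1.
Total tree length = 4.

4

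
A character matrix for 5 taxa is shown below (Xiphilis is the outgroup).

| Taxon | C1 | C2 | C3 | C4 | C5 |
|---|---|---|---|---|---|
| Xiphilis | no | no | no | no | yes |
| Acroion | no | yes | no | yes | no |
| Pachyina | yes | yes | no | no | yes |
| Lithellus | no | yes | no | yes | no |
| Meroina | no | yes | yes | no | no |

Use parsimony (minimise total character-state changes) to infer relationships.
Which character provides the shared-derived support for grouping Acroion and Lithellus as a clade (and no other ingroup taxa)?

Character polarity is set by the outgroup: the derived state is whichever differs from the outgroup's state, so for C5 the derived state is 'no', and for the remaining characters it is 'yes'.
C1 (derived state 'yes') is unique to Pachyina (autapomorphy; uninformative for grouping).
C2 (derived state 'yes') is shared by all ingroup taxa — unites the whole ingroup.
C3 (derived state 'yes') is unique to Meroina (autapomorphy; uninformative for grouping).
C4 (derived state 'yes') is shared by Acroion and Lithellus — a synapomorphy uniting that clade.
Only Acroion, Lithellus, and Meroina show the derived state 'no' for C5, supporting them as a clade.
Most parsimonious ingroup topology: ((Meroina,(Lithellus,Acroion)),Pachyina).
The clade {Acroion, Lithellus} is supported by C4: its derived state 'yes' occurs in exactly those taxa and in no other taxon (including the outgroup).

C4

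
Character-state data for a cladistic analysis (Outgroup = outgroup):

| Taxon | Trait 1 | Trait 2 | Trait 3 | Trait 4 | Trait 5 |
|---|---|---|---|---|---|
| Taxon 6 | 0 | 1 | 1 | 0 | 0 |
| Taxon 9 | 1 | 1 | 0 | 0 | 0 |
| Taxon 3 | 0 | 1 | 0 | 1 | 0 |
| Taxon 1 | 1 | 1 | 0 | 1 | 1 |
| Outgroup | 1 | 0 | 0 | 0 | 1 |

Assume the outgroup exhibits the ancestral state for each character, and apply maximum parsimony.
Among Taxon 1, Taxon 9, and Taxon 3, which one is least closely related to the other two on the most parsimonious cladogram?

Character polarity is set by the outgroup: the derived state is whichever differs from the outgroup's state, so for Trait 1, Trait 5 the derived state is '0', and for the remaining characters it is '1'.
Only Taxon 3 and Taxon 6 show the derived state '0' for Trait 1, supporting them as a clade.
Trait 2 (derived state '1') is shared by all ingroup taxa — unites the whole ingroup.
Trait 3: derived state '1' in Taxon 6 only — an autapomorphy, so it tells us nothing about relationships among taxa.
Trait 4 groups Taxon 1 and Taxon 3, which is incompatible with the clades supported by the remaining characters; treating it as convergent (homoplasy) costs fewer steps than any alternative tree.
Trait 5: derived state '0' in Taxon 3, Taxon 6, and Taxon 9 only — synapomorphy for {Taxon 3, Taxon 6, Taxon 9}.
Most parsimonious ingroup topology: (((Taxon 6,Taxon 3),Taxon 9),Taxon 1).
Taxon 9 and Taxon 3 share a more recent common ancestor with each other than either does with Taxon 1, so Taxon 1 is the least closely related of the three.

Taxon 1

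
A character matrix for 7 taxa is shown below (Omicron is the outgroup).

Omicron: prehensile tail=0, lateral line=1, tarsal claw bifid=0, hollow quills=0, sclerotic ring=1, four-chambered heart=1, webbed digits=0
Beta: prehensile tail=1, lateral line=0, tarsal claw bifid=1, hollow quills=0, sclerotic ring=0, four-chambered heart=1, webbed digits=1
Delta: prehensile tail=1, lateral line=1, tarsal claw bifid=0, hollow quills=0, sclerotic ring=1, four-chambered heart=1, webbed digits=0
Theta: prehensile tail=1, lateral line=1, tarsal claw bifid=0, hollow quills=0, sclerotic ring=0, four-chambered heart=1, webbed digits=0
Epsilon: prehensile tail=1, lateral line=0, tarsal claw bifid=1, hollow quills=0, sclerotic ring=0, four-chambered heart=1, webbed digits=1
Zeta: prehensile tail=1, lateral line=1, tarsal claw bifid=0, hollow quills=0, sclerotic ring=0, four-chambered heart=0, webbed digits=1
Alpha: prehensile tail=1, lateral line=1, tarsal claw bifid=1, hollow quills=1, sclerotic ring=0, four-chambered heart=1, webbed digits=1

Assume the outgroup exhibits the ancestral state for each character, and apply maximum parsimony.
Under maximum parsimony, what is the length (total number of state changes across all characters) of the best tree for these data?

Character polarity is set by the outgroup: the derived state is whichever differs from the outgroup's state, so for lateral line, sclerotic ring, four-chambered heart the derived state is '0', and for the remaining characters it is '1'.
All ingroup taxa share the derived state '1' for prehensile tail; it defines the ingroup but does not resolve relationships within it.
lateral line: derived state '0' in Beta and Epsilon only — synapomorphy for {Beta, Epsilon}.
tarsal claw bifid: derived state '1' in Alpha, Beta, and Epsilon only — synapomorphy for {Alpha, Beta, Epsilon}.
hollow quills: derived state '1' in Alpha only — an autapomorphy, so it tells us nothing about relationships among taxa.
sclerotic ring: derived state '0' in Alpha, Beta, Epsilon, Theta, and Zeta only — synapomorphy for {Alpha, Beta, Epsilon, Theta, Zeta}.
four-chambered heart: derived state '0' in Zeta only — an autapomorphy, so it tells us nothing about relationships among taxa.
webbed digits (derived state '1') is shared by Alpha, Beta, Epsilon, and Zeta — a synapomorphy uniting that clade.
Most parsimonious ingroup topology: (((((Beta,Epsilon),Alpha),Zeta),Theta),Delta).
Changes per character on this tree: prehensile tail: 1; lateral line: 1; tarsal claw bifid: 1; hollow quills: 1; sclerotic ring: 1; four-chambered heart: 1; webbed digits: 1.
Total = 7.

7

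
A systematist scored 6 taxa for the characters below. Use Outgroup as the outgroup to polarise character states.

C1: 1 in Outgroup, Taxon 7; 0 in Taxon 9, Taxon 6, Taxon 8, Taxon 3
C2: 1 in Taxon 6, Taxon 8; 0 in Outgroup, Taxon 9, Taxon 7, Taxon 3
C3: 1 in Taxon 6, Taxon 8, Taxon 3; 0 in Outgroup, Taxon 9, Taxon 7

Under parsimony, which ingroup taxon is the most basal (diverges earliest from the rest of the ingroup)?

Taxon 7

Character polarity is set by the outgroup: the derived state is whichever differs from the outgroup's state, so for C1 the derived state is '0', and for the remaining characters it is '1'.
C1: derived state '0' in Taxon 3, Taxon 6, Taxon 8, and Taxon 9 only — synapomorphy for {Taxon 3, Taxon 6, Taxon 8, Taxon 9}.
C2 (derived state '1') is shared by Taxon 6 and Taxon 8 — a synapomorphy uniting that clade.
C3: derived state '1' in Taxon 3, Taxon 6, and Taxon 8 only — synapomorphy for {Taxon 3, Taxon 6, Taxon 8}.
Most parsimonious ingroup topology: ((Taxon 9,((Taxon 6,Taxon 8),Taxon 3)),Taxon 7).
Taxon 7 is sister to the clade containing all other ingroup taxa, so it is the earliest-diverging (most basal) ingroup lineage.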